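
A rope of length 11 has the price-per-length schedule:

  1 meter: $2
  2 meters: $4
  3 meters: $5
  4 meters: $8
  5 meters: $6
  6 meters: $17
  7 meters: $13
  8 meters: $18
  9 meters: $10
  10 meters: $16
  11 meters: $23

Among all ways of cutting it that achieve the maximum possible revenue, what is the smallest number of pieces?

Let r[k] be the best obtainable value from length k. For each k, try every first piece i and keep the best of price[i] + r[k−i].
r[1] = 2
r[2] = max(2+2, 4+0) = 4
r[3] = max(2+4, 4+2, 5+0) = 6
r[4] = max(2+6, 4+4, 5+2, 8+0) = 8
r[5] = max(2+8, 4+6, 5+4, 8+2, 6+0) = 10
r[6] = max(2+10, 4+8, 5+6, 8+4, 6+2, 17+0) = 17
r[7] = max(2+17, 4+10, 5+8, …, 17+2, 13+0) = 19
r[8] = max(2+19, 4+17, 5+10, …, 13+2, 18+0) = 21
r[9] = max(2+21, 4+19, 5+17, …, 18+2, 10+0) = 23
r[10] = max(2+23, 4+21, 5+19, …, 10+2, 16+0) = 25
r[11] = max(2+25, 4+23, 5+21, …, 16+2, 23+0) = 27
Maximum revenue is $27.
Now minimize piece count subject to staying optimal: for each k, pieces[k] = 1 + min over i with p[i]+r[k−i]=r[k] of pieces[k−i].
pieces[8] = 2
pieces[9] = 3
pieces[10] = 2
pieces[11] = 3

3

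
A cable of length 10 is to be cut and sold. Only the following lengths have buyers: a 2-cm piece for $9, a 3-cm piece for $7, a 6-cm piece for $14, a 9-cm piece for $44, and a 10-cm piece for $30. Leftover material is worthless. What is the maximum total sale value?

Build best[k] bottom-up: best[k] = max over allowed piece i of (p[i] + best[k−i]).
best[1] = 0
best[2] = 9
best[3] = 9
best[4] = 18  (first piece 2, then best[2]=9)
best[5] = 18
best[6] = 27  (first piece 2, then best[4]=18)
best[7] = 27
best[8] = 36  (first piece 2, then best[6]=27)
best[9] = 44
best[10] = 45  (first piece 2, then best[8]=36)
One optimal cutting: 2 + 2 + 2 + 2 + 2 → $45.

45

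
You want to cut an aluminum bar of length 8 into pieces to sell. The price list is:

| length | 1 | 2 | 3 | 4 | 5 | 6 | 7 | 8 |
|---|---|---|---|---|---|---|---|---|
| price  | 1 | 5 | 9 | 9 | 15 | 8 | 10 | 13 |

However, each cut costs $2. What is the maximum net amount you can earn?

22

Consider every possible first cut. r[k] is the best of p[i]+r[k−i] over all sellable i≤k, charging 2 whenever i<k.
r[1] = 1
r[2] = 5
r[3] = 9
r[4] = 9
r[5] = 15
r[6] = 16  (first piece 3, then r[3]=9)
r[7] = 18  (first piece 2, then r[5]=15)
r[8] = 22  (first piece 3, then r[5]=15)
One optimal plan: pieces 5 + 3 (1 cut) → $24 − $2 = $22.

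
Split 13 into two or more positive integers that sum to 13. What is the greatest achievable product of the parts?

108

Define f[k] = max over 1≤i<k of i · max(k−i, f[k−i]); the inner max lets the remainder stay uncut if that's better.
f[2] = 1*max(1,0) = 1*1 = 1
f[3] = 1*max(2,1) = 1*2 = 2
f[4] = 2*max(2,1) = 2*2 = 4
f[5] = 2*max(3,2) = 2*3 = 6
f[6] = 3*max(3,2) = 3*3 = 9
f[7] = 2*max(5,6) = 2*6 = 12
f[8] = 2*max(6,9) = 2*9 = 18
f[9] = 3*max(6,9) = 3*9 = 27
f[10] = 2*max(8,18) = 2*18 = 36
f[11] = 2*max(9,27) = 2*27 = 54
f[12] = 3*max(9,27) = 3*27 = 81
f[13] = 2*max(11,54) = 2*54 = 108
One optimal split: 3 + 3 + 3 + 2 + 2; product 3*3*3*2*2 = 108.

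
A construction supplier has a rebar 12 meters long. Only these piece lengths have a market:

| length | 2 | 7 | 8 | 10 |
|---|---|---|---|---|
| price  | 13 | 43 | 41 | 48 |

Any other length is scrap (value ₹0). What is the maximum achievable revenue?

Build best[k] bottom-up: best[k] = max over allowed piece i of (p[i] + best[k−i]).
best[1] = 0
best[2] = 13
best[3] = 13
best[4] = 26  (first piece 2, then best[2]=13)
best[5] = 26
best[6] = 39  (first piece 2, then best[4]=26)
best[7] = max(13+26, 43+0) = 43
best[8] = max(13+39, 43+0, 41+0) = 52
best[9] = max(13+43, 43+13, 41+0) = 56
best[10] = max(13+52, 43+13, 41+13, 48+0) = 65
best[11] = max(13+56, 43+26, 41+13, 48+0) = 69
best[12] = max(13+65, 43+26, 41+26, 48+13) = 78
One optimal cutting: 2 + 2 + 2 + 2 + 2 + 2 → ₹78.

78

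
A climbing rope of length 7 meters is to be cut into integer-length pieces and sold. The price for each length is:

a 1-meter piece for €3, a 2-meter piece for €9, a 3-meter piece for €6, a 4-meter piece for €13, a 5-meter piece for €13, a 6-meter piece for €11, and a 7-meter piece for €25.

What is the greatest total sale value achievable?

30

Let best[k] be the best obtainable value from length k. For each k, try every first piece i and keep the best of price[i] + best[k−i].
best[1] = 3
best[2] = max(3+3, 9+0) = 9
best[3] = max(3+9, 9+3, 6+0) = 12
best[4] = max(3+12, 9+9, 6+3, 13+0) = 18
best[5] = max(3+18, 9+12, 6+9, 13+3, 13+0) = 21
best[6] = max(3+21, 9+18, 6+12, 13+9, 13+3, 11+0) = 27
best[7] = max(3+27, 9+21, 6+18, …, 11+3, 25+0) = 30
One optimal cutting: 2 + 2 + 2 + 1 → €9 + €9 + €9 + €3 = €30.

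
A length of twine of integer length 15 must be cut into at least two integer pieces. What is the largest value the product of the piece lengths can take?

243

Fill prod[k] for k=2..15: at each k try every first piece i and multiply by the better of (k−i) uncut or prod[k−i].
prod[2] = 1*max(1,0) = 1*1 = 1
prod[3] = max(1*2, 2*1) = 2
prod[4] = max(1*3, 2*2, 3*1) = 4
prod[5] = max(1*4, 2*3, 3*2, 4*1) = 6
prod[6] = max(1*6, 2*4, 3*3, 4*2, 5*1) = 9
prod[7] = max(1*9, 2*6, 3*4, 4*3, 5*2, 6*1) = 12
prod[8] = max(1*12, 2*9, 3*6, …, 6*2, 7*1) = 18
prod[9] = max(1*18, 2*12, 3*9, …, 7*2, 8*1) = 27
prod[10] = max(1*27, 2*18, 3*12, …, 8*2, 9*1) = 36
prod[11] = max(1*36, 2*27, 3*18, …, 9*2, 10*1) = 54
prod[12] = max(1*54, 2*36, 3*27, …, 10*2, 11*1) = 81
prod[13] = max(1*81, 2*54, 3*36, …, 11*2, 12*1) = 108
prod[14] = max(1*108, 2*81, 3*54, …, 12*2, 13*1) = 162
prod[15] = max(1*162, 2*108, 3*81, …, 13*2, 14*1) = 243
One optimal split: 3 + 3 + 3 + 3 + 3; product 3*3*3*3*3 = 243.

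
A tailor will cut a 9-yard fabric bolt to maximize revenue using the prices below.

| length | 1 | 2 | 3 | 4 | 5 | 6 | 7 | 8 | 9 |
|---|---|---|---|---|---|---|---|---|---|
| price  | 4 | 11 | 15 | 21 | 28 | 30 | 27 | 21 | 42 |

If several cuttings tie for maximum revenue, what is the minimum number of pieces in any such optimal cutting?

3

Consider every possible first cut. r[k] is the best of p[i]+r[k−i] over all sellable i≤k.
r[1] = 4
r[2] = 11
r[3] = 15  (first piece 1, then r[2]=11)
r[4] = 22  (first piece 2, then r[2]=11)
r[5] = 28
r[6] = 33  (first piece 2, then r[4]=22)
r[7] = 39  (first piece 2, then r[5]=28)
r[8] = 44  (first piece 2, then r[6]=33)
r[9] = 50  (first piece 2, then r[7]=39)
Maximum revenue is $50.
Now minimize piece count subject to staying optimal: for each k, pieces[k] = 1 + min over i with p[i]+r[k−i]=r[k] of pieces[k−i].
pieces[6] = 3
pieces[7] = 2
pieces[8] = 4
pieces[9] = 3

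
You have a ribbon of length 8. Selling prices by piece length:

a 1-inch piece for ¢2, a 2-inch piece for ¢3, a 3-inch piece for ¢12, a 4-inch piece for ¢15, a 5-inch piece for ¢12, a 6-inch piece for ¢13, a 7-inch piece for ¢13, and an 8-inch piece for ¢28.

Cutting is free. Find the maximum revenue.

Build best[k] bottom-up: best[k] = max over allowed piece i of (p[i] + best[k−i]).
best[1] = 2
best[2] = 4  (first piece 1, then best[1]=2)
best[3] = 12
best[4] = 15
best[5] = 17  (first piece 1, then best[4]=15)
best[6] = 24  (first piece 3, then best[3]=12)
best[7] = 27  (first piece 3, then best[4]=15)
best[8] = 30  (first piece 4, then best[4]=15)
One optimal cutting: 4 + 4 → ¢15 + ¢15 = ¢30.

30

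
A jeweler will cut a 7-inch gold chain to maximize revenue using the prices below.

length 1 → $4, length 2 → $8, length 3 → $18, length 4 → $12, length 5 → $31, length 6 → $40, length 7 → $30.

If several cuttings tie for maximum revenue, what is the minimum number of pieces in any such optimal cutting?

Build r[k] bottom-up: r[k] = max over allowed piece i of (p[i] + r[k−i]).
r[1] = 4
r[2] = 8  (first piece 1, then r[1]=4)
r[3] = 18
r[4] = 22  (first piece 1, then r[3]=18)
r[5] = 31
r[6] = 40
r[7] = 44  (first piece 1, then r[6]=40)
Maximum revenue is $44.
Now minimize piece count subject to staying optimal: for each k, pieces[k] = 1 + min over i with p[i]+r[k−i]=r[k] of pieces[k−i].
pieces[4] = 2
pieces[5] = 1
pieces[6] = 1
pieces[7] = 2

2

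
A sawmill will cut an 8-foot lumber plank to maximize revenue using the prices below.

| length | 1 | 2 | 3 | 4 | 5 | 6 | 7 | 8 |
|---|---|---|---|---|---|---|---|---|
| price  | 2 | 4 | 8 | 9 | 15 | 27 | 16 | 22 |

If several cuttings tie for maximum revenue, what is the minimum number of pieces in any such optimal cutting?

Let r[k] be the best obtainable value from length k. For each k, try every first piece i and keep the best of price[i] + r[k−i].
r[1] = 2
r[2] = 4  (first piece 1, then r[1]=2)
r[3] = 8
r[4] = 10  (first piece 1, then r[3]=8)
r[5] = 15
r[6] = 27
r[7] = 29  (first piece 1, then r[6]=27)
r[8] = 31  (first piece 1, then r[7]=29)
Maximum revenue is $31.
Now minimize piece count subject to staying optimal: for each k, pieces[k] = 1 + min over i with p[i]+r[k−i]=r[k] of pieces[k−i].
pieces[5] = 1
pieces[6] = 1
pieces[7] = 2
pieces[8] = 2

2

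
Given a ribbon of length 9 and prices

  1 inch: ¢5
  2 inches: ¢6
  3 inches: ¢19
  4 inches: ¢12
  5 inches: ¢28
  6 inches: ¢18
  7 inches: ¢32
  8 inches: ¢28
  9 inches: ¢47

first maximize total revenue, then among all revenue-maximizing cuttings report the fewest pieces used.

Let r[k] be the best obtainable value from length k. For each k, try every first piece i and keep the best of price[i] + r[k−i].
r[1] = 5
r[2] = max(5+5, 6+0) = 10
r[3] = max(5+10, 6+5, 19+0) = 19
r[4] = max(5+19, 6+10, 19+5, 12+0) = 24
r[5] = max(5+24, 6+19, 19+10, 12+5, 28+0) = 29
r[6] = max(5+29, 6+24, 19+19, 12+10, 28+5, 18+0) = 38
r[7] = max(5+38, 6+29, 19+24, …, 18+5, 32+0) = 43
r[8] = max(5+43, 6+38, 19+29, …, 32+5, 28+0) = 48
r[9] = max(5+48, 6+43, 19+38, …, 28+5, 47+0) = 57
Maximum revenue is ¢57.
Now minimize piece count subject to staying optimal: for each k, pieces[k] = 1 + min over i with p[i]+r[k−i]=r[k] of pieces[k−i].
pieces[6] = 2
pieces[7] = 3
pieces[8] = 4
pieces[9] = 3

3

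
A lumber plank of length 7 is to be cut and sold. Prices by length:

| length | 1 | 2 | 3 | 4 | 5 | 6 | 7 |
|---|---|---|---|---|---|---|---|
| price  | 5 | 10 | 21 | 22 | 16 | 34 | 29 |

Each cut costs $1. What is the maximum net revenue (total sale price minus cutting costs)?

Let v[k] be the best obtainable value from length k. For each k, try every first piece i and keep the best of price[i] + v[k−i] minus the 1 cut fee when i<k.
v[1] = 5
v[2] = max(5+5-1, 10+0) = 10
v[3] = max(5+10-1, 10+5-1, 21+0) = 21
v[4] = max(5+21-1, 10+10-1, 21+5-1, 22+0) = 25
v[5] = max(5+25-1, 10+21-1, 21+10-1, 22+5-1, 16+0) = 30
v[6] = max(5+30-1, 10+25-1, 21+21-1, 22+10-1, 16+5-1, 34+0) = 41
v[7] = max(5+41-1, 10+30-1, 21+25-1, …, 34+5-1, 29+0) = 45
One optimal plan: pieces 3 + 3 + 1 (2 cuts) → $47 − $2 = $45.

45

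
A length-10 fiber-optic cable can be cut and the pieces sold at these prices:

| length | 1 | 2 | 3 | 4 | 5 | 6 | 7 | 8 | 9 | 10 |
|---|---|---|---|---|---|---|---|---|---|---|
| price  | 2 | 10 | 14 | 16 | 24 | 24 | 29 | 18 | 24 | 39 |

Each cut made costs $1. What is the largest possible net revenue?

Build net[k] bottom-up: net[k] = max over allowed piece i of (p[i] + net[k−i]) − 1 per cut.
net[1] = 2
net[2] = 10
net[3] = 14
net[4] = 19  (first piece 2, then net[2]=10)
net[5] = 24
net[6] = 28  (first piece 2, then net[4]=19)
net[7] = 33  (first piece 2, then net[5]=24)
net[8] = 37  (first piece 2, then net[6]=28)
net[9] = 42  (first piece 2, then net[7]=33)
net[10] = 47  (first piece 5, then net[5]=24)
One optimal plan: pieces 5 + 5 (1 cut) → $48 − $1 = $47.

47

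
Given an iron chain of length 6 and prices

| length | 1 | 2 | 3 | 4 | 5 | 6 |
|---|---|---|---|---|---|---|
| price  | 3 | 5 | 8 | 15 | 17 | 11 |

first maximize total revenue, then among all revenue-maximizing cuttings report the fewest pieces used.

3

Consider every possible first cut. r[k] is the best of p[i]+r[k−i] over all sellable i≤k.
r[1] = 3
r[2] = max(3+3, 5+0) = 6
r[3] = max(3+6, 5+3, 8+0) = 9
r[4] = max(3+9, 5+6, 8+3, 15+0) = 15
r[5] = max(3+15, 5+9, 8+6, 15+3, 17+0) = 18
r[6] = max(3+18, 5+15, 8+9, 15+6, 17+3, 11+0) = 21
Maximum revenue is $21.
Now minimize piece count subject to staying optimal: for each k, pieces[k] = 1 + min over i with p[i]+r[k−i]=r[k] of pieces[k−i].
pieces[3] = 3
pieces[4] = 1
pieces[5] = 2
pieces[6] = 3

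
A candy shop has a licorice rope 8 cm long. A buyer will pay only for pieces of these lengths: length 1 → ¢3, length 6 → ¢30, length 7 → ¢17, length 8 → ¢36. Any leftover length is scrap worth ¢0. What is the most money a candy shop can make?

Build f[k] bottom-up: f[k] = max over allowed piece i of (p[i] + f[k−i]).
f[1] = 3
f[2] = 6  (first piece 1, then f[1]=3)
f[3] = 9  (first piece 1, then f[2]=6)
f[4] = 12  (first piece 1, then f[3]=9)
f[5] = 15  (first piece 1, then f[4]=12)
f[6] = max(3+15, 30+0) = 30
f[7] = max(3+30, 30+3, 17+0) = 33
f[8] = max(3+33, 30+6, 17+3, 36+0) = 36
One optimal cutting: 6 + 1 + 1 → ¢36.

36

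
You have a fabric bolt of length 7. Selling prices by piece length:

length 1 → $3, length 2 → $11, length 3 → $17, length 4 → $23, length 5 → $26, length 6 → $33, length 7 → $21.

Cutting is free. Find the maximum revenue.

Consider every possible first cut. R[k] is the best of p[i]+R[k−i] over all sellable i≤k.
R[1] = 3
R[2] = max(3+3, 11+0) = 11
R[3] = max(3+11, 11+3, 17+0) = 17
R[4] = max(3+17, 11+11, 17+3, 23+0) = 23
R[5] = max(3+23, 11+17, 17+11, 23+3, 26+0) = 28
R[6] = max(3+28, 11+23, 17+17, 23+11, 26+3, 33+0) = 34
R[7] = max(3+34, 11+28, 17+23, …, 33+3, 21+0) = 40
One optimal cutting: 4 + 3 → $23 + $17 = $40.

40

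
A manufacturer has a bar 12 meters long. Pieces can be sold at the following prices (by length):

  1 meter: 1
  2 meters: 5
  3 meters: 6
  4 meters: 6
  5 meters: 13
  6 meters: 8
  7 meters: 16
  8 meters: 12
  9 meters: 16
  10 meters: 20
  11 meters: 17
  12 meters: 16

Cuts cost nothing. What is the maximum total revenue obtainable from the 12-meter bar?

31

Build v[k] bottom-up: v[k] = max over allowed piece i of (p[i] + v[k−i]).
v[1] = 1
v[2] = 5
v[3] = 6  (first piece 1, then v[2]=5)
v[4] = 10  (first piece 2, then v[2]=5)
v[5] = 13
v[6] = 15  (first piece 2, then v[4]=10)
v[7] = 18  (first piece 2, then v[5]=13)
v[8] = 20  (first piece 2, then v[6]=15)
v[9] = 23  (first piece 2, then v[7]=18)
v[10] = 26  (first piece 5, then v[5]=13)
v[11] = 28  (first piece 2, then v[9]=23)
v[12] = 31  (first piece 2, then v[10]=26)
One optimal cutting: 5 + 5 + 2 → 13 + 13 + 5 = 31.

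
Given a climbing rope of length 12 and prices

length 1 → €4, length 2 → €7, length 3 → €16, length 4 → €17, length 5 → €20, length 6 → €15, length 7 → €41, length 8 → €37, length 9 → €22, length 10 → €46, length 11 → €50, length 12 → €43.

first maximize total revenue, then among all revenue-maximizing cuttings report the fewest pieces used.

4

Let r[k] be the best obtainable value from length k. For each k, try every first piece i and keep the best of price[i] + r[k−i].
r[1] = 4
r[2] = max(4+4, 7+0) = 8
r[3] = max(4+8, 7+4, 16+0) = 16
r[4] = max(4+16, 7+8, 16+4, 17+0) = 20
r[5] = max(4+20, 7+16, 16+8, 17+4, 20+0) = 24
r[6] = max(4+24, 7+20, 16+16, 17+8, 20+4, 15+0) = 32
r[7] = max(4+32, 7+24, 16+20, …, 15+4, 41+0) = 41
r[8] = max(4+41, 7+32, 16+24, …, 41+4, 37+0) = 45
r[9] = max(4+45, 7+41, 16+32, …, 37+4, 22+0) = 49
r[10] = max(4+49, 7+45, 16+41, …, 22+4, 46+0) = 57
r[11] = max(4+57, 7+49, 16+45, …, 46+4, 50+0) = 61
r[12] = max(4+61, 7+57, 16+49, …, 50+4, 43+0) = 65
Maximum revenue is €65.
Now minimize piece count subject to staying optimal: for each k, pieces[k] = 1 + min over i with p[i]+r[k−i]=r[k] of pieces[k−i].
pieces[9] = 3
pieces[10] = 2
pieces[11] = 3
pieces[12] = 4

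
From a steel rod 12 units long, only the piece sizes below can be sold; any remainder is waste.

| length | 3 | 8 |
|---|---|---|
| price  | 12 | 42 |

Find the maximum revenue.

54

Consider every possible first cut. best[k] is the best of p[i]+best[k−i] over all sellable i≤k.
best[1] = 0
best[2] = 0
best[3] = 12
best[4] = 12
best[5] = 12
best[6] = 24  (first piece 3, then best[3]=12)
best[7] = 24
best[8] = 42
best[9] = 42
best[10] = 42
best[11] = 54  (first piece 3, then best[8]=42)
best[12] = 54
One optimal cutting: pieces 8 + 3 with 1 unit of scrap → $54.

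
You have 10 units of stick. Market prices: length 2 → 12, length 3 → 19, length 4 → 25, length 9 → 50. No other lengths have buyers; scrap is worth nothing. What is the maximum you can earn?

Build f[k] bottom-up: f[k] = max over allowed piece i of (p[i] + f[k−i]).
f[1] = 0
f[2] = 12
f[3] = 19
f[4] = 25
f[5] = 31  (first piece 2, then f[3]=19)
f[6] = 38  (first piece 3, then f[3]=19)
f[7] = 44  (first piece 3, then f[4]=25)
f[8] = 50  (first piece 2, then f[6]=38)
f[9] = 57  (first piece 3, then f[6]=38)
f[10] = 63  (first piece 3, then f[7]=44)
One optimal cutting: 4 + 3 + 3 → 63.

63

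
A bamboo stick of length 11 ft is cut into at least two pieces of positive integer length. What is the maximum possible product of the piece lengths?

Define f[k] = max over 1≤i<k of i · max(k−i, f[k−i]); the inner max lets the remainder stay uncut if that's better.
f[2] = 1*max(1,0) = 1*1 = 1
f[3] = 1*max(2,1) = 1*2 = 2
f[4] = 2*max(2,1) = 2*2 = 4
f[5] = 2*max(3,2) = 2*3 = 6
f[6] = 3*max(3,2) = 3*3 = 9
f[7] = 2*max(5,6) = 2*6 = 12
f[8] = 2*max(6,9) = 2*9 = 18
f[9] = 3*max(6,9) = 3*9 = 27
f[10] = 2*max(8,18) = 2*18 = 36
f[11] = 2*max(9,27) = 2*27 = 54
One optimal split: 3 + 3 + 3 + 2; product 3*3*3*2 = 54.

54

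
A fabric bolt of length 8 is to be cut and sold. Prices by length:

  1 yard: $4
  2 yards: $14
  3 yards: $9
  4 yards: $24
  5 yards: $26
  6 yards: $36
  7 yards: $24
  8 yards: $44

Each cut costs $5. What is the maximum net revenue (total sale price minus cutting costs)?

45

Let r[k] be the best obtainable value from length k. For each k, try every first piece i and keep the best of price[i] + r[k−i] minus the 5 cut fee when i<k.
r[1] = 4
r[2] = max(4+4-5, 14+0) = 14
r[3] = max(4+14-5, 14+4-5, 9+0) = 13
r[4] = max(4+13-5, 14+14-5, 9+4-5, 24+0) = 24
r[5] = max(4+24-5, 14+13-5, 9+14-5, 24+4-5, 26+0) = 26
r[6] = max(4+26-5, 14+24-5, 9+13-5, 24+14-5, 26+4-5, 36+0) = 36
r[7] = max(4+36-5, 14+26-5, 9+24-5, …, 36+4-5, 24+0) = 35
r[8] = max(4+35-5, 14+36-5, 9+26-5, …, 24+4-5, 44+0) = 45
One optimal plan: pieces 6 + 2 (1 cut) → $50 − $5 = $45.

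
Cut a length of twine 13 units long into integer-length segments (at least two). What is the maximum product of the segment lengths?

Let prod[k] be the best product for length k (with at least one cut). For each first piece i, the rest contributes max(k−i, prod[k−i]).
prod[2] = 1·max(1,0) = 1·1 = 1
prod[3] = 1·max(2,1) = 1·2 = 2
prod[4] = 2·max(2,1) = 2·2 = 4
prod[5] = 2·max(3,2) = 2·3 = 6
prod[6] = 3·max(3,2) = 3·3 = 9
prod[7] = 2·max(5,6) = 2·6 = 12
prod[8] = 2·max(6,9) = 2·9 = 18
prod[9] = 3·max(6,9) = 3·9 = 27
prod[10] = 2·max(8,18) = 2·18 = 36
prod[11] = 2·max(9,27) = 2·27 = 54
prod[12] = 3·max(9,27) = 3·27 = 81
prod[13] = 2·max(11,54) = 2·54 = 108
One optimal split: 3 + 3 + 3 + 2 + 2; product 3·3·3·2·2 = 108.

108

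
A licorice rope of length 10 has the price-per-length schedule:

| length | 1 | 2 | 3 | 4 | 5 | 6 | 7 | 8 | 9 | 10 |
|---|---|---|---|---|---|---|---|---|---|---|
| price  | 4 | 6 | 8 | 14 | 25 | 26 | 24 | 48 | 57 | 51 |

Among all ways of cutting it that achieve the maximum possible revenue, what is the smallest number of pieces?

Consider every possible first cut. r[k] is the best of p[i]+r[k−i] over all sellable i≤k.
r[1] = 4
r[2] = max(4+4, 6+0) = 8
r[3] = max(4+8, 6+4, 8+0) = 12
r[4] = max(4+12, 6+8, 8+4, 14+0) = 16
r[5] = max(4+16, 6+12, 8+8, 14+4, 25+0) = 25
r[6] = max(4+25, 6+16, 8+12, 14+8, 25+4, 26+0) = 29
r[7] = max(4+29, 6+25, 8+16, …, 26+4, 24+0) = 33
r[8] = max(4+33, 6+29, 8+25, …, 24+4, 48+0) = 48
r[9] = max(4+48, 6+33, 8+29, …, 48+4, 57+0) = 57
r[10] = max(4+57, 6+48, 8+33, …, 57+4, 51+0) = 61
Maximum revenue is ¢61.
Now minimize piece count subject to staying optimal: for each k, pieces[k] = 1 + min over i with p[i]+r[k−i]=r[k] of pieces[k−i].
pieces[7] = 3
pieces[8] = 1
pieces[9] = 1
pieces[10] = 2

2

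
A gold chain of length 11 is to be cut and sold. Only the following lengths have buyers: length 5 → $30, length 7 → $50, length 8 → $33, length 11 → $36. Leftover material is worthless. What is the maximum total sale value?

60

Consider every possible first cut. f[k] is the best of p[i]+f[k−i] over all sellable i≤k.
f[1] = 0
f[2] = 0
f[3] = 0
f[4] = 0
f[5] = 30
f[6] = 30
f[7] = 50
f[8] = 50
f[9] = 50
f[10] = 60  (first piece 5, then f[5]=30)
f[11] = 60
One optimal cutting: pieces 5 + 5 with 1 inch of scrap → $60.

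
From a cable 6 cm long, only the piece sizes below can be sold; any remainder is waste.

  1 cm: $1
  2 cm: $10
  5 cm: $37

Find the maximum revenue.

38

Consider every possible first cut. f[k] is the best of p[i]+f[k−i] over all sellable i≤k.
f[1] = 1
f[2] = 10
f[3] = 11  (first piece 1, then f[2]=10)
f[4] = 20  (first piece 2, then f[2]=10)
f[5] = 37
f[6] = 38  (first piece 1, then f[5]=37)
One optimal cutting: 5 + 1 → $38.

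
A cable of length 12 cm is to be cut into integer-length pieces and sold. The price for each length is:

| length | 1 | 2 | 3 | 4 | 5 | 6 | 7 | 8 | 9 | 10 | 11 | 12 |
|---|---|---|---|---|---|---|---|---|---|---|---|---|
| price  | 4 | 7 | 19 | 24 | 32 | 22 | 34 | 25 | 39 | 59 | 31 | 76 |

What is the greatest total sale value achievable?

76

Consider every possible first cut. best[k] is the best of p[i]+best[k−i] over all sellable i≤k.
best[1] = 4
best[2] = 8  (first piece 1, then best[1]=4)
best[3] = 19
best[4] = 24
best[5] = 32
best[6] = 38  (first piece 3, then best[3]=19)
best[7] = 43  (first piece 3, then best[4]=24)
best[8] = 51  (first piece 3, then best[5]=32)
best[9] = 57  (first piece 3, then best[6]=38)
best[10] = 64  (first piece 5, then best[5]=32)
best[11] = 70  (first piece 3, then best[8]=51)
best[12] = 76  (first piece 3, then best[9]=57)
One optimal cutting: 3 + 3 + 3 + 3 → €19 + €19 + €19 + €19 = €76.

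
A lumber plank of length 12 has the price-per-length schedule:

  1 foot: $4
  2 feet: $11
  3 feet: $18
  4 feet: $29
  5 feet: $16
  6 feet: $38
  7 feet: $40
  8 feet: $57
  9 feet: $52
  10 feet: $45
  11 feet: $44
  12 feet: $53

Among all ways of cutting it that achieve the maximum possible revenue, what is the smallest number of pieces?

3

Let r[k] be the best obtainable value from length k. For each k, try every first piece i and keep the best of price[i] + r[k−i].
r[1] = 4
r[2] = max(4+4, 11+0) = 11
r[3] = max(4+11, 11+4, 18+0) = 18
r[4] = max(4+18, 11+11, 18+4, 29+0) = 29
r[5] = max(4+29, 11+18, 18+11, 29+4, 16+0) = 33
r[6] = max(4+33, 11+29, 18+18, 29+11, 16+4, 38+0) = 40
r[7] = max(4+40, 11+33, 18+29, …, 38+4, 40+0) = 47
r[8] = max(4+47, 11+40, 18+33, …, 40+4, 57+0) = 58
r[9] = max(4+58, 11+47, 18+40, …, 57+4, 52+0) = 62
r[10] = max(4+62, 11+58, 18+47, …, 52+4, 45+0) = 69
r[11] = max(4+69, 11+62, 18+58, …, 45+4, 44+0) = 76
r[12] = max(4+76, 11+69, 18+62, …, 44+4, 53+0) = 87
Maximum revenue is $87.
Now minimize piece count subject to staying optimal: for each k, pieces[k] = 1 + min over i with p[i]+r[k−i]=r[k] of pieces[k−i].
pieces[9] = 3
pieces[10] = 3
pieces[11] = 3
pieces[12] = 3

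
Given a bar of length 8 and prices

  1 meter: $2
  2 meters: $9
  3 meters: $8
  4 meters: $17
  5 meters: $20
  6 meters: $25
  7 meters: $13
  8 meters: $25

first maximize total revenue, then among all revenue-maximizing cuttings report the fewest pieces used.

Consider every possible first cut. r[k] is the best of p[i]+r[k−i] over all sellable i≤k.
r[1] = 2
r[2] = 9
r[3] = 11  (first piece 1, then r[2]=9)
r[4] = 18  (first piece 2, then r[2]=9)
r[5] = 20  (first piece 1, then r[4]=18)
r[6] = 27  (first piece 2, then r[4]=18)
r[7] = 29  (first piece 1, then r[6]=27)
r[8] = 36  (first piece 2, then r[6]=27)
Maximum revenue is $36.
Now minimize piece count subject to staying optimal: for each k, pieces[k] = 1 + min over i with p[i]+r[k−i]=r[k] of pieces[k−i].
pieces[5] = 1
pieces[6] = 3
pieces[7] = 2
pieces[8] = 4

4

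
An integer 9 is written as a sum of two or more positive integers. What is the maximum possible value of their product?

27

Let f[k] be the best product for length k (with at least one cut). For each first piece i, the rest contributes max(k−i, f[k−i]).
Small cases: f[2]=1, f[3]=2, f[4]=4.
f[5] = max(1*4, 2*3, 3*2, 4*1) = 6
f[6] = max(1*6, 2*4, 3*3, 4*2, 5*1) = 9
f[7] = max(1*9, 2*6, 3*4, 4*3, 5*2, 6*1) = 12
f[8] = max(1*12, 2*9, 3*6, …, 6*2, 7*1) = 18
f[9] = max(1*18, 2*12, 3*9, …, 7*2, 8*1) = 27
One optimal split: 3 + 3 + 3; product 3*3*3 = 27.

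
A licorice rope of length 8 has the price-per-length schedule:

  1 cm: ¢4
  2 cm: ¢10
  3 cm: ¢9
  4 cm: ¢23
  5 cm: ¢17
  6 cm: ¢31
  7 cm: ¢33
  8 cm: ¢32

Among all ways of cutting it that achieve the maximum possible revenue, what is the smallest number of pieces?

2

Consider every possible first cut. r[k] is the best of p[i]+r[k−i] over all sellable i≤k.
r[1] = 4
r[2] = max(4+4, 10+0) = 10
r[3] = max(4+10, 10+4, 9+0) = 14
r[4] = max(4+14, 10+10, 9+4, 23+0) = 23
r[5] = max(4+23, 10+14, 9+10, 23+4, 17+0) = 27
r[6] = max(4+27, 10+23, 9+14, 23+10, 17+4, 31+0) = 33
r[7] = max(4+33, 10+27, 9+23, …, 31+4, 33+0) = 37
r[8] = max(4+37, 10+33, 9+27, …, 33+4, 32+0) = 46
Maximum revenue is ¢46.
Now minimize piece count subject to staying optimal: for each k, pieces[k] = 1 + min over i with p[i]+r[k−i]=r[k] of pieces[k−i].
pieces[5] = 2
pieces[6] = 2
pieces[7] = 3
pieces[8] = 2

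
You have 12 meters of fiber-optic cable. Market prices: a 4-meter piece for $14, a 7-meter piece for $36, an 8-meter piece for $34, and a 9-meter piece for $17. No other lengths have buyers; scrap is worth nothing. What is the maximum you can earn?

Let best[k] be the best obtainable value from length k. For each k, try every first piece i and keep the best of price[i] + best[k−i].
best[1] = 0
best[2] = 0
best[3] = 0
best[4] = 14
best[5] = 14
best[6] = 14
best[7] = max(14+0, 36+0) = 36
best[8] = max(14+14, 36+0, 34+0) = 36
best[9] = max(14+14, 36+0, 34+0, 17+0) = 36
best[10] = max(14+14, 36+0, 34+0, 17+0) = 36
best[11] = max(14+36, 36+14, 34+0, 17+0) = 50
best[12] = max(14+36, 36+14, 34+14, 17+0) = 50
One optimal cutting: pieces 7 + 4 with 1 meter of scrap → $50.

50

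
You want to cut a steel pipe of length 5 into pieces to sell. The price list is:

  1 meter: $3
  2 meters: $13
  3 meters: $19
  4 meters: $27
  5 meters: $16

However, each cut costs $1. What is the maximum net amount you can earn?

Consider every possible first cut. net[k] is the best of p[i]+net[k−i] over all sellable i≤k, charging 1 whenever i<k.
net[1] = 3
net[2] = 13
net[3] = 19
net[4] = 27
net[5] = 31  (first piece 2, then net[3]=19)
One optimal plan: pieces 3 + 2 (1 cut) → $32 − $1 = $31.

31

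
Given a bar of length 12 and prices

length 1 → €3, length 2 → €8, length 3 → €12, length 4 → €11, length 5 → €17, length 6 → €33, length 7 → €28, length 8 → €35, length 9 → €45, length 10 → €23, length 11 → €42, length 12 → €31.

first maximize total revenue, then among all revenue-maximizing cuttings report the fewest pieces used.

Consider every possible first cut. r[k] is the best of p[i]+r[k−i] over all sellable i≤k.
r[1] = 3
r[2] = max(3+3, 8+0) = 8
r[3] = max(3+8, 8+3, 12+0) = 12
r[4] = max(3+12, 8+8, 12+3, 11+0) = 16
r[5] = max(3+16, 8+12, 12+8, 11+3, 17+0) = 20
r[6] = max(3+20, 8+16, 12+12, 11+8, 17+3, 33+0) = 33
r[7] = max(3+33, 8+20, 12+16, …, 33+3, 28+0) = 36
r[8] = max(3+36, 8+33, 12+20, …, 28+3, 35+0) = 41
r[9] = max(3+41, 8+36, 12+33, …, 35+3, 45+0) = 45
r[10] = max(3+45, 8+41, 12+36, …, 45+3, 23+0) = 49
r[11] = max(3+49, 8+45, 12+41, …, 23+3, 42+0) = 53
r[12] = max(3+53, 8+49, 12+45, …, 42+3, 31+0) = 66
Maximum revenue is €66.
Now minimize piece count subject to staying optimal: for each k, pieces[k] = 1 + min over i with p[i]+r[k−i]=r[k] of pieces[k−i].
pieces[9] = 1
pieces[10] = 3
pieces[11] = 2
pieces[12] = 2

2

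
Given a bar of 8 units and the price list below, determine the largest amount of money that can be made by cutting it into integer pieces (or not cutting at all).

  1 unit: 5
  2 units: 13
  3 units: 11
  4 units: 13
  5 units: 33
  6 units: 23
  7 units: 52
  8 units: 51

57

Let R[k] be the best obtainable value from length k. For each k, try every first piece i and keep the best of price[i] + R[k−i].
R[1] = 5
R[2] = 13
R[3] = 18  (first piece 1, then R[2]=13)
R[4] = 26  (first piece 2, then R[2]=13)
R[5] = 33
R[6] = 39  (first piece 2, then R[4]=26)
R[7] = 52
R[8] = 57  (first piece 1, then R[7]=52)
One optimal cutting: 7 + 1 → 52 + 5 = 57.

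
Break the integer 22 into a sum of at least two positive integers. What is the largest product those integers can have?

Fill g[k] for k=2..22: at each k try every first piece i and multiply by the better of (k−i) uncut or g[k−i].
g[2] = 1*max(1,0) = 1*1 = 1
g[3] = 1*max(2,1) = 1*2 = 2
g[4] = 2*max(2,1) = 2*2 = 4
g[5] = 2*max(3,2) = 2*3 = 6
g[6] = 3*max(3,2) = 3*3 = 9
g[7] = 2*max(5,6) = 2*6 = 12
g[8] = 2*max(6,9) = 2*9 = 18
g[9] = 3*max(6,9) = 3*9 = 27
g[10] = 2*max(8,18) = 2*18 = 36
g[11] = 2*max(9,27) = 2*27 = 54
g[12] = 3*max(9,27) = 3*27 = 81
g[13] = 2*max(11,54) = 2*54 = 108
g[14] = 2*max(12,81) = 2*81 = 162
g[15] = 3*max(12,81) = 3*81 = 243
g[16] = 2*max(14,162) = 2*162 = 324
g[17] = 2*max(15,243) = 2*243 = 486
g[18] = 3*max(15,243) = 3*243 = 729
g[19] = 2*max(17,486) = 2*486 = 972
g[20] = 2*max(18,729) = 2*729 = 1458
g[21] = 3*max(18,729) = 3*729 = 2187
g[22] = 2*max(20,1458) = 2*1458 = 2916
One optimal split: 3 + 3 + 3 + 3 + 3 + 3 + 2 + 2; product 3*3*3*3*3*3*2*2 = 2916.

2916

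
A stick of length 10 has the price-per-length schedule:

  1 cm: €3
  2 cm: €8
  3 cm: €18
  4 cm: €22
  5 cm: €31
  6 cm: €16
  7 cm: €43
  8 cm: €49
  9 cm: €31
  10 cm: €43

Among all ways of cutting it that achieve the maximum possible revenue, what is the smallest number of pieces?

2

Consider every possible first cut. r[k] is the best of p[i]+r[k−i] over all sellable i≤k.
r[1] = 3
r[2] = max(3+3, 8+0) = 8
r[3] = max(3+8, 8+3, 18+0) = 18
r[4] = max(3+18, 8+8, 18+3, 22+0) = 22
r[5] = max(3+22, 8+18, 18+8, 22+3, 31+0) = 31
r[6] = max(3+31, 8+22, 18+18, 22+8, 31+3, 16+0) = 36
r[7] = max(3+36, 8+31, 18+22, …, 16+3, 43+0) = 43
r[8] = max(3+43, 8+36, 18+31, …, 43+3, 49+0) = 49
r[9] = max(3+49, 8+43, 18+36, …, 49+3, 31+0) = 54
r[10] = max(3+54, 8+49, 18+43, …, 31+3, 43+0) = 62
Maximum revenue is €62.
Now minimize piece count subject to staying optimal: for each k, pieces[k] = 1 + min over i with p[i]+r[k−i]=r[k] of pieces[k−i].
pieces[7] = 1
pieces[8] = 1
pieces[9] = 3
pieces[10] = 2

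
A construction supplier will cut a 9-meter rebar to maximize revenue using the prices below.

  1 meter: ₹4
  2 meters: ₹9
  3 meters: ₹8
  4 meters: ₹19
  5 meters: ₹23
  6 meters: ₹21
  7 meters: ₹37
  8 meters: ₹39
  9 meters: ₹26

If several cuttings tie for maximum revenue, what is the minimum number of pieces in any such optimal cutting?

Consider every possible first cut. r[k] is the best of p[i]+r[k−i] over all sellable i≤k.
r[1] = 4
r[2] = 9
r[3] = 13  (first piece 1, then r[2]=9)
r[4] = 19
r[5] = 23  (first piece 1, then r[4]=19)
r[6] = 28  (first piece 2, then r[4]=19)
r[7] = 37
r[8] = 41  (first piece 1, then r[7]=37)
r[9] = 46  (first piece 2, then r[7]=37)
Maximum revenue is ₹46.
Now minimize piece count subject to staying optimal: for each k, pieces[k] = 1 + min over i with p[i]+r[k−i]=r[k] of pieces[k−i].
pieces[6] = 2
pieces[7] = 1
pieces[8] = 2
pieces[9] = 2

2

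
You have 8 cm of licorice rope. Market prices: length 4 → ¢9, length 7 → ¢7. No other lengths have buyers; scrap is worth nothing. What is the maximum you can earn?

18

Build f[k] bottom-up: f[k] = max over allowed piece i of (p[i] + f[k−i]).
f[1] = 0
f[2] = 0
f[3] = 0
f[4] = 9
f[5] = 9
f[6] = 9
f[7] = 9
f[8] = 18  (first piece 4, then f[4]=9)
One optimal cutting: 4 + 4 → ¢18.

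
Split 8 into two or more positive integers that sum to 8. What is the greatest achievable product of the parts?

Fill m[k] for k=2..8: at each k try every first piece i and multiply by the better of (k−i) uncut or m[k−i].
m[2] = 1×max(1,0) = 1×1 = 1
m[3] = 1×max(2,1) = 1×2 = 2
m[4] = 2×max(2,1) = 2×2 = 4
m[5] = 2×max(3,2) = 2×3 = 6
m[6] = 3×max(3,2) = 3×3 = 9
m[7] = 2×max(5,6) = 2×6 = 12
m[8] = 2×max(6,9) = 2×9 = 18
One optimal split: 3 + 3 + 2; product 3×3×2 = 18.

18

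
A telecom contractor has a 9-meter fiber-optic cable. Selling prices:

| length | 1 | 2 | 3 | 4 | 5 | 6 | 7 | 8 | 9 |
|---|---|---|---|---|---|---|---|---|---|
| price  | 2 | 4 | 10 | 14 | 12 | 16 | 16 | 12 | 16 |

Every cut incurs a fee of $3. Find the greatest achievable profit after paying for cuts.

Consider every possible first cut. net[k] is the best of p[i]+net[k−i] over all sellable i≤k, charging 3 whenever i<k.
net[1] = 2
net[2] = 4
net[3] = 10
net[4] = 14
net[5] = 13  (first piece 1, then net[4]=14)
net[6] = 17  (first piece 3, then net[3]=10)
net[7] = 21  (first piece 3, then net[4]=14)
net[8] = 25  (first piece 4, then net[4]=14)
net[9] = 24  (first piece 1, then net[8]=25)
One optimal plan: pieces 4 + 4 + 1 (2 cuts) → $30 − $6 = $24.

24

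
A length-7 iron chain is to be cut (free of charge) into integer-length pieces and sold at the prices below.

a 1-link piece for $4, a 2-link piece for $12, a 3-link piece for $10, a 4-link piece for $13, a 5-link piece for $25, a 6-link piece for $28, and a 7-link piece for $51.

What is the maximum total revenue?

Build r[k] bottom-up: r[k] = max over allowed piece i of (p[i] + r[k−i]).
r[1] = 4
r[2] = max(4+4, 12+0) = 12
r[3] = max(4+12, 12+4, 10+0) = 16
r[4] = max(4+16, 12+12, 10+4, 13+0) = 24
r[5] = max(4+24, 12+16, 10+12, 13+4, 25+0) = 28
r[6] = max(4+28, 12+24, 10+16, 13+12, 25+4, 28+0) = 36
r[7] = max(4+36, 12+28, 10+24, …, 28+4, 51+0) = 51
Best is to sell the whole 7-link piece uncut for $51.

51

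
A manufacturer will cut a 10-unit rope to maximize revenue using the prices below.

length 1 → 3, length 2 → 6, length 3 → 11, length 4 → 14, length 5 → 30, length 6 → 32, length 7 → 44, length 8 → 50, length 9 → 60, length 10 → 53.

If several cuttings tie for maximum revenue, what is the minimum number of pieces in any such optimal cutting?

Build r[k] bottom-up: r[k] = max over allowed piece i of (p[i] + r[k−i]).
r[1] = 3
r[2] = 6  (first piece 1, then r[1]=3)
r[3] = 11
r[4] = 14  (first piece 1, then r[3]=11)
r[5] = 30
r[6] = 33  (first piece 1, then r[5]=30)
r[7] = 44
r[8] = 50
r[9] = 60
r[10] = 63  (first piece 1, then r[9]=60)
Maximum revenue is 63.
Now minimize piece count subject to staying optimal: for each k, pieces[k] = 1 + min over i with p[i]+r[k−i]=r[k] of pieces[k−i].
pieces[7] = 1
pieces[8] = 1
pieces[9] = 1
pieces[10] = 2

2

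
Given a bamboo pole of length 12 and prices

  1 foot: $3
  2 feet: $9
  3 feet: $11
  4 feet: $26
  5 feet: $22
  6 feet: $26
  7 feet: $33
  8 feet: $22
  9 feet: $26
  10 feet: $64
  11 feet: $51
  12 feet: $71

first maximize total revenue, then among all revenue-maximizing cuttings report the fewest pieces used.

Build r[k] bottom-up: r[k] = max over allowed piece i of (p[i] + r[k−i]).
r[1] = 3
r[2] = max(3+3, 9+0) = 9
r[3] = max(3+9, 9+3, 11+0) = 12
r[4] = max(3+12, 9+9, 11+3, 26+0) = 26
r[5] = max(3+26, 9+12, 11+9, 26+3, 22+0) = 29
r[6] = max(3+29, 9+26, 11+12, 26+9, 22+3, 26+0) = 35
r[7] = max(3+35, 9+29, 11+26, …, 26+3, 33+0) = 38
r[8] = max(3+38, 9+35, 11+29, …, 33+3, 22+0) = 52
r[9] = max(3+52, 9+38, 11+35, …, 22+3, 26+0) = 55
r[10] = max(3+55, 9+52, 11+38, …, 26+3, 64+0) = 64
r[11] = max(3+64, 9+55, 11+52, …, 64+3, 51+0) = 67
r[12] = max(3+67, 9+64, 11+55, …, 51+3, 71+0) = 78
Maximum revenue is $78.
Now minimize piece count subject to staying optimal: for each k, pieces[k] = 1 + min over i with p[i]+r[k−i]=r[k] of pieces[k−i].
pieces[9] = 3
pieces[10] = 1
pieces[11] = 2
pieces[12] = 3

3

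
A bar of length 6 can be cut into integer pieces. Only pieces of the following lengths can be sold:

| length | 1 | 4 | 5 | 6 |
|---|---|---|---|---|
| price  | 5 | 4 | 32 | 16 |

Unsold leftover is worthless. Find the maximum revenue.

Build r[k] bottom-up: r[k] = max over allowed piece i of (p[i] + r[k−i]).
r[1] = 5
r[2] = 10  (first piece 1, then r[1]=5)
r[3] = 15  (first piece 1, then r[2]=10)
r[4] = max(5+15, 4+0) = 20
r[5] = max(5+20, 4+5, 32+0) = 32
r[6] = max(5+32, 4+10, 32+5, 16+0) = 37
One optimal cutting: 5 + 1 → 37.

37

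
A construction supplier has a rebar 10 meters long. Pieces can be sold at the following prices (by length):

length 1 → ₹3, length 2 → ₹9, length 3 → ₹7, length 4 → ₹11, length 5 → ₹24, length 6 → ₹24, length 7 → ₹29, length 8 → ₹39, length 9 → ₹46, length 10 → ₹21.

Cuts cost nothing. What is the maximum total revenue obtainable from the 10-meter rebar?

Build R[k] bottom-up: R[k] = max over allowed piece i of (p[i] + R[k−i]).
R[1] = 3
R[2] = max(3+3, 9+0) = 9
R[3] = max(3+9, 9+3, 7+0) = 12
R[4] = max(3+12, 9+9, 7+3, 11+0) = 18
R[5] = max(3+18, 9+12, 7+9, 11+3, 24+0) = 24
R[6] = max(3+24, 9+18, 7+12, 11+9, 24+3, 24+0) = 27
R[7] = max(3+27, 9+24, 7+18, …, 24+3, 29+0) = 33
R[8] = max(3+33, 9+27, 7+24, …, 29+3, 39+0) = 39
R[9] = max(3+39, 9+33, 7+27, …, 39+3, 46+0) = 46
R[10] = max(3+46, 9+39, 7+33, …, 46+3, 21+0) = 49
One optimal cutting: 9 + 1 → ₹46 + ₹3 = ₹49.

49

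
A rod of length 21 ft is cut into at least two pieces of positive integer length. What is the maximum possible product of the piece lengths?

Fill prod[k] for k=2..21: at each k try every first piece i and multiply by the better of (k−i) uncut or prod[k−i].
prod[2] = 1×max(1,0) = 1×1 = 1
prod[3] = 1×max(2,1) = 1×2 = 2
prod[4] = 2×max(2,1) = 2×2 = 4
prod[5] = 2×max(3,2) = 2×3 = 6
prod[6] = 3×max(3,2) = 3×3 = 9
prod[7] = 2×max(5,6) = 2×6 = 12
prod[8] = 2×max(6,9) = 2×9 = 18
prod[9] = 3×max(6,9) = 3×9 = 27
prod[10] = 2×max(8,18) = 2×18 = 36
prod[11] = 2×max(9,27) = 2×27 = 54
prod[12] = 3×max(9,27) = 3×27 = 81
prod[13] = 2×max(11,54) = 2×54 = 108
prod[14] = 2×max(12,81) = 2×81 = 162
prod[15] = 3×max(12,81) = 3×81 = 243
prod[16] = 2×max(14,162) = 2×162 = 324
prod[17] = 2×max(15,243) = 2×243 = 486
prod[18] = 3×max(15,243) = 3×243 = 729
prod[19] = 2×max(17,486) = 2×486 = 972
prod[20] = 2×max(18,729) = 2×729 = 1458
prod[21] = 3×max(18,729) = 3×729 = 2187
One optimal split: 3 + 3 + 3 + 3 + 3 + 3 + 3; product 3×3×3×3×3×3×3 = 2187.

2187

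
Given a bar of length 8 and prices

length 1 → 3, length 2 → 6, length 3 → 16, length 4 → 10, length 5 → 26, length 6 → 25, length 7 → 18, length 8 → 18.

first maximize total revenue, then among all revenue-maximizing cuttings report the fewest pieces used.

Build r[k] bottom-up: r[k] = max over allowed piece i of (p[i] + r[k−i]).
r[1] = 3
r[2] = 6  (first piece 1, then r[1]=3)
r[3] = 16
r[4] = 19  (first piece 1, then r[3]=16)
r[5] = 26
r[6] = 32  (first piece 3, then r[3]=16)
r[7] = 35  (first piece 1, then r[6]=32)
r[8] = 42  (first piece 3, then r[5]=26)
Maximum revenue is 42.
Now minimize piece count subject to staying optimal: for each k, pieces[k] = 1 + min over i with p[i]+r[k−i]=r[k] of pieces[k−i].
pieces[5] = 1
pieces[6] = 2
pieces[7] = 3
pieces[8] = 2

2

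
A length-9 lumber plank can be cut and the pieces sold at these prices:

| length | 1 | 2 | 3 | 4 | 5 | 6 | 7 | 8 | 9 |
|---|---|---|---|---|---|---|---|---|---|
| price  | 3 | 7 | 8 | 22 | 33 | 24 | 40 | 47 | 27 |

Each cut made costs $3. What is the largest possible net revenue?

52

Build r[k] bottom-up: r[k] = max over allowed piece i of (p[i] + r[k−i]) − 3 per cut.
r[1] = 3
r[2] = max(3+3-3, 7+0) = 7
r[3] = max(3+7-3, 7+3-3, 8+0) = 8
r[4] = max(3+8-3, 7+7-3, 8+3-3, 22+0) = 22
r[5] = max(3+22-3, 7+8-3, 8+7-3, 22+3-3, 33+0) = 33
r[6] = max(3+33-3, 7+22-3, 8+8-3, 22+7-3, 33+3-3, 24+0) = 33
r[7] = max(3+33-3, 7+33-3, 8+22-3, …, 24+3-3, 40+0) = 40
r[8] = max(3+40-3, 7+33-3, 8+33-3, …, 40+3-3, 47+0) = 47
r[9] = max(3+47-3, 7+40-3, 8+33-3, …, 47+3-3, 27+0) = 52
One optimal plan: pieces 5 + 4 (1 cut) → $55 − $3 = $52.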